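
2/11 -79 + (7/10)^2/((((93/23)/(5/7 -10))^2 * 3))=-89000785/1141668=-77.96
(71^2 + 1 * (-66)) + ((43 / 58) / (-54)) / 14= 218143757 / 43848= 4975.00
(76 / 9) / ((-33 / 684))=-5776 / 33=-175.03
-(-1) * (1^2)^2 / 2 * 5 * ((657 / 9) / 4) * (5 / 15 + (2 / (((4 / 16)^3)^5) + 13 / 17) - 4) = 9993852013375 / 102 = 97978941307.60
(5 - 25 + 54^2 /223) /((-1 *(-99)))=-1544 /22077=-0.07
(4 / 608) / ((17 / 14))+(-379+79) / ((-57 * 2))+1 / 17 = 3483 / 1292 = 2.70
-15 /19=-0.79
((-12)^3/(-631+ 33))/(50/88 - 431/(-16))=152064/1447459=0.11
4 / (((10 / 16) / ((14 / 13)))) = 448 / 65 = 6.89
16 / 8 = 2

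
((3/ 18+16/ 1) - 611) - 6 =-3605/ 6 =-600.83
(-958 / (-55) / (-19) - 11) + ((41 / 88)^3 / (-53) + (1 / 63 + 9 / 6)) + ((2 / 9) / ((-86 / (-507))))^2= -3471911939158801 / 399691536330240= -8.69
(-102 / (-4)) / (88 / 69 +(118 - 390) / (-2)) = 3519 / 18944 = 0.19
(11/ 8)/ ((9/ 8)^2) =88/ 81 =1.09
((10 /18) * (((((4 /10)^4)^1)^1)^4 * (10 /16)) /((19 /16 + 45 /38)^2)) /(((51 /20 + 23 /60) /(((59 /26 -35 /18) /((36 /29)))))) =0.00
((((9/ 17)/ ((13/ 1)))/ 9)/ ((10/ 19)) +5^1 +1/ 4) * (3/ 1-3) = 0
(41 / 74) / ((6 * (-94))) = -41 / 41736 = -0.00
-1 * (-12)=12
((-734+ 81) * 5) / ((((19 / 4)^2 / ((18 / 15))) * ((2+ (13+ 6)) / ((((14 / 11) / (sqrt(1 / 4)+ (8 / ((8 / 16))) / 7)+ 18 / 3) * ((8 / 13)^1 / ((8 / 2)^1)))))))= -115763840 / 14093079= -8.21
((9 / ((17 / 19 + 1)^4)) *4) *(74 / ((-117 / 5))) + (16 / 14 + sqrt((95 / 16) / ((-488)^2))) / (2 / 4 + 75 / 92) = -18411828359 / 2311781472 + 23 *sqrt(95) / 59048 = -7.96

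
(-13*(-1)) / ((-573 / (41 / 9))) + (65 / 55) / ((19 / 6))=290849 / 1077813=0.27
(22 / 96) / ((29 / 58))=11 / 24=0.46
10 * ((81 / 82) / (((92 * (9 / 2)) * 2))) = 45 / 3772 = 0.01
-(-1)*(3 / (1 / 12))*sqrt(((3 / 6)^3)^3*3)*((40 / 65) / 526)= 9*sqrt(6) / 6838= 0.00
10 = 10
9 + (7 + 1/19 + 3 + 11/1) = 571/19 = 30.05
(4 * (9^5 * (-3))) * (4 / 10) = -1417176 / 5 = -283435.20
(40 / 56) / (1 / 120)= 600 / 7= 85.71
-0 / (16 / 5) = 0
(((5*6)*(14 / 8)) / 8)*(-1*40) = -262.50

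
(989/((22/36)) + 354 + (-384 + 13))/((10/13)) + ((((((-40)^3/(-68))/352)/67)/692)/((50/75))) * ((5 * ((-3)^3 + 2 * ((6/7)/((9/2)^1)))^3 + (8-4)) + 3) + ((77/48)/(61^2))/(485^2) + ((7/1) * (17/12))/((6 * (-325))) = 2525996498366281813963751/1218163616409460921200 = 2073.61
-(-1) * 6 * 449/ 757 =2694/ 757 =3.56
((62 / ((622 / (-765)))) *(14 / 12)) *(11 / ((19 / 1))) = -608685 / 11818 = -51.50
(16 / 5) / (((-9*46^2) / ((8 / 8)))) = -4 / 23805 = -0.00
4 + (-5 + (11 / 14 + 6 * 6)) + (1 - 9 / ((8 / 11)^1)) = 1367 / 56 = 24.41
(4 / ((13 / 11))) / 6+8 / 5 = 422 / 195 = 2.16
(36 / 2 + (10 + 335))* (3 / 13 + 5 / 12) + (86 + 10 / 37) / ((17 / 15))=10176769 / 32708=311.14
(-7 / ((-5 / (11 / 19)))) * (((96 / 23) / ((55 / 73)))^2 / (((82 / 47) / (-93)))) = -751340911104 / 566625125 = -1325.99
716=716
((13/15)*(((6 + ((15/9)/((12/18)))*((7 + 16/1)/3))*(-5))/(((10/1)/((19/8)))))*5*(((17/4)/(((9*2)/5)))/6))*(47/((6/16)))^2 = -7003071205/17496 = -400266.99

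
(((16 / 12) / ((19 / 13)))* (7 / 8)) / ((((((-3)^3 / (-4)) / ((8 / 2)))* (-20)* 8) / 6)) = -91 / 5130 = -0.02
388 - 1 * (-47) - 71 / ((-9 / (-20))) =2495 / 9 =277.22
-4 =-4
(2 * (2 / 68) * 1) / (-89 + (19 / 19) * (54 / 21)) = -7 / 10285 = -0.00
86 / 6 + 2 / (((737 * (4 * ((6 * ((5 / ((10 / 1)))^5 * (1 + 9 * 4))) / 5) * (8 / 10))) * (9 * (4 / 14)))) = 14.33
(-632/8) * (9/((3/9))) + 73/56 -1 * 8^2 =-122959/56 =-2195.70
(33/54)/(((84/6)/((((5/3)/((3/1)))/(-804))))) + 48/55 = 87523631/100290960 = 0.87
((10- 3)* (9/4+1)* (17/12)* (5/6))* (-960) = -77350/3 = -25783.33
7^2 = 49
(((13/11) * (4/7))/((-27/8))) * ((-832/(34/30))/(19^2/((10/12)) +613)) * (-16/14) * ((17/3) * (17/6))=-588390400/228380229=-2.58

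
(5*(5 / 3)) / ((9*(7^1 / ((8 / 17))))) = 200 / 3213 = 0.06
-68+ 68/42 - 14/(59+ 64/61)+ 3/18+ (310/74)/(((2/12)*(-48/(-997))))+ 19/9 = 31298525/68376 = 457.74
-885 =-885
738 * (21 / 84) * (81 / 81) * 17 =6273 / 2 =3136.50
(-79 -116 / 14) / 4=-21.82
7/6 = 1.17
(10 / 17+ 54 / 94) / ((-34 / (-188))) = 1858 / 289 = 6.43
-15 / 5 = -3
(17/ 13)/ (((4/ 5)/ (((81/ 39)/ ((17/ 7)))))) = 945/ 676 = 1.40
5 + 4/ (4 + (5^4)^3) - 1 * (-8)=13.00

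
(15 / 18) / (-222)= -5 / 1332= -0.00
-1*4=-4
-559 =-559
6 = 6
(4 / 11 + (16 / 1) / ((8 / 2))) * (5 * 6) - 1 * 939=-8889 / 11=-808.09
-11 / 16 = -0.69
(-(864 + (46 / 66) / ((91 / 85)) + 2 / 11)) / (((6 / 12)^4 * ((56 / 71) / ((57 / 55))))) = -7006956914 / 385385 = -18181.71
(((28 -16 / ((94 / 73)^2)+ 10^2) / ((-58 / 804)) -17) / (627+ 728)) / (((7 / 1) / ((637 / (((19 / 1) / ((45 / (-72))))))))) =9662954119 / 2638800712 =3.66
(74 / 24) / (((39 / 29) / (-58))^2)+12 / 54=5735.35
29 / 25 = 1.16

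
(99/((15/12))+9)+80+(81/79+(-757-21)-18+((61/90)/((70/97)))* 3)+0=-103514477/165900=-623.96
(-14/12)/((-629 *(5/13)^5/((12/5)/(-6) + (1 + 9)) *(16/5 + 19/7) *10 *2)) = 36386714/2034421875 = 0.02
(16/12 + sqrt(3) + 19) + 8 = sqrt(3) + 85/3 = 30.07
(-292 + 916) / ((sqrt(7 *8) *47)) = 156 *sqrt(14) / 329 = 1.77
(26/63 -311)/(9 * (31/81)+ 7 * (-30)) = 19567/13013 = 1.50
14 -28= -14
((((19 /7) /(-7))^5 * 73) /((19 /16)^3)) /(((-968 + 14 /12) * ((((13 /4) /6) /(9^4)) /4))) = 407927074848768 /21302305952837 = 19.15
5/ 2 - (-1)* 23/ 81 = 451/ 162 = 2.78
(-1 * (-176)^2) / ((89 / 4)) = -1392.18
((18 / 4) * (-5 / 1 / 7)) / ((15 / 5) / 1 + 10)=-45 / 182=-0.25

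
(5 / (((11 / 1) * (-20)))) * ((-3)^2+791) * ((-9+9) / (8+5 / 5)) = 0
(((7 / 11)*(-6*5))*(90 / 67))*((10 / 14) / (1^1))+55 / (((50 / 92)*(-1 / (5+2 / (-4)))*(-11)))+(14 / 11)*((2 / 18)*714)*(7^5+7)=18768378257 / 11055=1697727.57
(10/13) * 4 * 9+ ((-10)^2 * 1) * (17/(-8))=-4805/26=-184.81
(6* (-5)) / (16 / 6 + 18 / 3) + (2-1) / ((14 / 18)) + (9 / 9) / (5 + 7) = -2285 / 1092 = -2.09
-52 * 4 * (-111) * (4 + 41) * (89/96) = 1926405/2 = 963202.50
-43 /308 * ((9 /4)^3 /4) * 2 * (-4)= 31347 /9856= 3.18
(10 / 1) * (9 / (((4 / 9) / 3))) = 1215 / 2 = 607.50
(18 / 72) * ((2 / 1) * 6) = 3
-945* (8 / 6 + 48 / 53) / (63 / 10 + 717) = -373800 / 127783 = -2.93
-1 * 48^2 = -2304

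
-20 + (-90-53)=-163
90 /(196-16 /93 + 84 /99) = 9207 /20120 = 0.46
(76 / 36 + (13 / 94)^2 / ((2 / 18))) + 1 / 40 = 1835611 / 795240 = 2.31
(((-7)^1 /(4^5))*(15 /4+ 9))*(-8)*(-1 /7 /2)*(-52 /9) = 0.29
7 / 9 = 0.78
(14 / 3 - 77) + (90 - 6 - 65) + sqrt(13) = -160 / 3 + sqrt(13) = -49.73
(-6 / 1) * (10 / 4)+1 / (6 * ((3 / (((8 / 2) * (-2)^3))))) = -151 / 9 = -16.78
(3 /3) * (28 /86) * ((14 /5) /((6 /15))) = 98 /43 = 2.28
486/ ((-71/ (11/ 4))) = -2673/ 142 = -18.82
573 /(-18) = -191 /6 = -31.83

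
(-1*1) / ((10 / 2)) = -0.20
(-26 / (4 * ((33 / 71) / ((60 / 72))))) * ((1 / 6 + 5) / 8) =-143065 / 19008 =-7.53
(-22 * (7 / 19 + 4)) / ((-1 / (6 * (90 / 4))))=246510 / 19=12974.21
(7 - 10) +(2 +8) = 7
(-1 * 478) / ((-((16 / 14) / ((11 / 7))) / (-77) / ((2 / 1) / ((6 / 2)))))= -33738.83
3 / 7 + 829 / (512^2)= 792235 / 1835008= 0.43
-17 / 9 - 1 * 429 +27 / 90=-38753 / 90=-430.59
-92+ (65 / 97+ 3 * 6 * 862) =1496193 / 97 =15424.67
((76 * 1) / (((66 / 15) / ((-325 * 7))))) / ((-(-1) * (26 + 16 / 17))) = -3674125 / 2519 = -1458.56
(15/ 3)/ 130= 1/ 26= 0.04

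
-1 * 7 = -7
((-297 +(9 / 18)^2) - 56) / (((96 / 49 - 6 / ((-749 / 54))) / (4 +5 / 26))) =-806368157 / 1304160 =-618.30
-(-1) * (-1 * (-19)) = 19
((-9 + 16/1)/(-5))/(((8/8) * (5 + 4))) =-7/45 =-0.16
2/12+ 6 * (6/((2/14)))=1513/6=252.17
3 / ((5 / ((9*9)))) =48.60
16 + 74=90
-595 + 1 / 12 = -7139 / 12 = -594.92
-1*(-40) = 40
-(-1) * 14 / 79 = 14 / 79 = 0.18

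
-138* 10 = -1380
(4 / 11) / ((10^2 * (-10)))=-1 / 2750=-0.00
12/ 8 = 3/ 2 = 1.50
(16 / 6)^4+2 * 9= 5554 / 81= 68.57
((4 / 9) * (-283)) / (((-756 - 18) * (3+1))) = 283 / 6966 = 0.04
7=7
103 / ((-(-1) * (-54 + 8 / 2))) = -103 / 50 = -2.06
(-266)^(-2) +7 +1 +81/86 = 27205725/3042508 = 8.94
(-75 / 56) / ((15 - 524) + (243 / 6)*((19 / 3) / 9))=75 / 26908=0.00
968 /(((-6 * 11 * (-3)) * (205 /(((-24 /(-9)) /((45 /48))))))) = 5632 /83025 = 0.07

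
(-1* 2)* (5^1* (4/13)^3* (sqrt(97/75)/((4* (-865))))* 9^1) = 96* sqrt(291)/1900405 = 0.00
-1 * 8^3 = -512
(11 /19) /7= 11 /133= 0.08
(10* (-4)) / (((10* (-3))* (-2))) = -2 / 3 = -0.67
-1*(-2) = 2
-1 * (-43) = 43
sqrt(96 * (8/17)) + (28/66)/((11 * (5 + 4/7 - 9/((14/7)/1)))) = 196/5445 + 16 * sqrt(51)/17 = 6.76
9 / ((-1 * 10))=-9 / 10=-0.90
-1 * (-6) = 6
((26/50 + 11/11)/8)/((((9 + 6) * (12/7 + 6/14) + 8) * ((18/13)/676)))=292201/126450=2.31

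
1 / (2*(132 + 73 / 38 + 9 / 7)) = 133 / 35965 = 0.00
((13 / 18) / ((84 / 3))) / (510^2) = 13 / 131090400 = 0.00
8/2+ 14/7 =6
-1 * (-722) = 722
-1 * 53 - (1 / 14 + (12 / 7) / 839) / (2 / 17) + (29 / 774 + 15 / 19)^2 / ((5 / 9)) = -18485234715851 / 352814660730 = -52.39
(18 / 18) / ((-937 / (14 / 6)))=-0.00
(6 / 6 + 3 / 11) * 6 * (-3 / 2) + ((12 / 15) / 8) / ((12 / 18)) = -2487 / 220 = -11.30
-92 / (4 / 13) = -299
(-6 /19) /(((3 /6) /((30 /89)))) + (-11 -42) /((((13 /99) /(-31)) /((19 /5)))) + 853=5319740848 /109915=48398.68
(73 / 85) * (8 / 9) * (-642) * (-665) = 16621808 / 51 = 325917.80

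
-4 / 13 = -0.31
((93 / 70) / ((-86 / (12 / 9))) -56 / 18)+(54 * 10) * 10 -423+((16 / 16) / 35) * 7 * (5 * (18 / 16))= 539090273 / 108360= 4974.99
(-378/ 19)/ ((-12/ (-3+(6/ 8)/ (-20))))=-5.04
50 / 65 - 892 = -11586 / 13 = -891.23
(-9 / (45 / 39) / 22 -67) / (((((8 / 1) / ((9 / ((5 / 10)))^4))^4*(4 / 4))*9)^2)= -40201739732617837035188154315034752 / 55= -730940722411233400639784600000000.00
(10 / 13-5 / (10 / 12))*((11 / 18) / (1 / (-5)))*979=1830730 / 117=15647.26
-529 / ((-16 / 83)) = 43907 / 16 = 2744.19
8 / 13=0.62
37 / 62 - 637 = -39457 / 62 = -636.40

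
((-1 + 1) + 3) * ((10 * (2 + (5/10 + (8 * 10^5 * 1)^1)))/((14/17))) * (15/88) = 556365375/112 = 4967547.99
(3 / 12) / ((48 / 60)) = 0.31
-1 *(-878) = 878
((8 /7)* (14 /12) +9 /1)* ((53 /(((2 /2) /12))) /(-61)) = -6572 /61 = -107.74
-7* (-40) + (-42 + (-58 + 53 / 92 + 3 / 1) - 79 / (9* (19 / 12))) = 933601 / 5244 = 178.03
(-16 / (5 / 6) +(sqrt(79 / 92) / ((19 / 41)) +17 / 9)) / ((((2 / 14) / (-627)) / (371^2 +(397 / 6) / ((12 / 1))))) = 11294824752673 / 1080 - 31287603193 * sqrt(1817) / 1104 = 9250132818.00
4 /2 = 2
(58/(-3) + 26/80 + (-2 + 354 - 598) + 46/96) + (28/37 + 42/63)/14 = -16436813/62160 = -264.43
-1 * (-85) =85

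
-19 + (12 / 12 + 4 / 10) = -88 / 5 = -17.60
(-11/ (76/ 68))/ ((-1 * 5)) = 187/ 95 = 1.97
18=18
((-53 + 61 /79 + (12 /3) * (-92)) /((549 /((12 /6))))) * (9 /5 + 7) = -973808 /72285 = -13.47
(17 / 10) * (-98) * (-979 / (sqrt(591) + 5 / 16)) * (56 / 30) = -365347136 / 2269065 + 5845554176 * sqrt(591) / 11345325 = 12364.70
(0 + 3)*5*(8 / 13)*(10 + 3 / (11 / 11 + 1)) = 1380 / 13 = 106.15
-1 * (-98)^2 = -9604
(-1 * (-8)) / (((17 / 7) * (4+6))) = 28 / 85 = 0.33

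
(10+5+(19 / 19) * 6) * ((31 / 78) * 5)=1085 / 26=41.73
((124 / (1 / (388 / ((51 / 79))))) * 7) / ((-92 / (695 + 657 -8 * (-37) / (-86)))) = -7646984.56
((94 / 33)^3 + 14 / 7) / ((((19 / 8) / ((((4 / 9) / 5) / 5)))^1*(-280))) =-3609832 / 5377073625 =-0.00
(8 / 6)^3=64 / 27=2.37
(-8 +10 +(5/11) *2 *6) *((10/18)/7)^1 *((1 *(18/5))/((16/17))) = 697/308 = 2.26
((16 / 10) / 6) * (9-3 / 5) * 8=17.92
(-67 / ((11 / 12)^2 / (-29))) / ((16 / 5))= 87435 / 121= 722.60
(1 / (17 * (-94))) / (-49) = 1 / 78302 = 0.00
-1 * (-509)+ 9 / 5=2554 / 5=510.80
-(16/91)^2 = -256/8281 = -0.03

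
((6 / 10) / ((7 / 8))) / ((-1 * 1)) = -24 / 35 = -0.69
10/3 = 3.33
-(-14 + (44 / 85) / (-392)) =116631 / 8330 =14.00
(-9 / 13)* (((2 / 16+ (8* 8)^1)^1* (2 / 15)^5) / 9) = -76 / 365625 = -0.00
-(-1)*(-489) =-489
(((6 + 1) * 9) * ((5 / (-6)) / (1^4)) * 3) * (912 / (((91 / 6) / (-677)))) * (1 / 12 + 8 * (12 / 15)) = 540400356 / 13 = 41569258.15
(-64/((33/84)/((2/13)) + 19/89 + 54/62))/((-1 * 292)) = 2472064/41032497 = 0.06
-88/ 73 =-1.21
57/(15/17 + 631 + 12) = 969/10946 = 0.09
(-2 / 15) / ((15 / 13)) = -26 / 225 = -0.12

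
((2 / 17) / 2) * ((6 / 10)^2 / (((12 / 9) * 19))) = 27 / 32300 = 0.00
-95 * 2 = -190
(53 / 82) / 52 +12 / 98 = 28181 / 208936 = 0.13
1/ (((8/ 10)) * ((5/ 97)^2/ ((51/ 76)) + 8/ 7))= 1.09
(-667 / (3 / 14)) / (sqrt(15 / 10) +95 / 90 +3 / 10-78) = 6303150 *sqrt(6) / 23785127 +966202860 / 23785127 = 41.27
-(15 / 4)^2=-225 / 16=-14.06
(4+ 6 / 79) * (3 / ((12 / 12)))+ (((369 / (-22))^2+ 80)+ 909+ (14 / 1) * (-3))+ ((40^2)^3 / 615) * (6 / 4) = 15663410383955 / 1567676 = 9991484.45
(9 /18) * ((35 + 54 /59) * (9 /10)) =19071 /1180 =16.16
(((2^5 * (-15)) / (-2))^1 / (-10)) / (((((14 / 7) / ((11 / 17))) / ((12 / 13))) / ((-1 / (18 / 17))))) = 88 / 13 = 6.77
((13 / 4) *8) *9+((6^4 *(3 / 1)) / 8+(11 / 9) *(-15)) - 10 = 2075 / 3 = 691.67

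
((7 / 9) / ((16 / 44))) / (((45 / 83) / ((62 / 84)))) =28303 / 9720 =2.91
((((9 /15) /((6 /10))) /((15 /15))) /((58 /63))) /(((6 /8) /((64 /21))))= 128 /29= 4.41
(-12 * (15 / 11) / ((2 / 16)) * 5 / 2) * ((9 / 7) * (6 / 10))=-19440 / 77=-252.47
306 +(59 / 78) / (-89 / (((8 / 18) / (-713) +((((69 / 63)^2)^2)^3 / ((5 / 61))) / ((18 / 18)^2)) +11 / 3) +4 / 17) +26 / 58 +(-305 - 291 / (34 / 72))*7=-4190203100885345762214522792229 / 682156964975060635158952191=-6142.58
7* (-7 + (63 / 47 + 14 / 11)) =-15876 / 517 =-30.71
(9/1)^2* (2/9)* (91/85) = 19.27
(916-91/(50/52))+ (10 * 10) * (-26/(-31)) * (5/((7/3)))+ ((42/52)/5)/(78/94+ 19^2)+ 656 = 3974841136663/2398696300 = 1657.08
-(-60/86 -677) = 29141/43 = 677.70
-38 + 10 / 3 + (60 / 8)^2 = 259 / 12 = 21.58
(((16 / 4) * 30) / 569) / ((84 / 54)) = 540 / 3983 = 0.14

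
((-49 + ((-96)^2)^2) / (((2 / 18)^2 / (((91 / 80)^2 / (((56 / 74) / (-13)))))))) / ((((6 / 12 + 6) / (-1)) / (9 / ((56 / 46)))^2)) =1843311871470402099 / 1433600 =1285792321059.15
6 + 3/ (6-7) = 3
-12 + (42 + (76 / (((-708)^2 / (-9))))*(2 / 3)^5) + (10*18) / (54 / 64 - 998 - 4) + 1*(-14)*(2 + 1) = -1864812428 / 153104823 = -12.18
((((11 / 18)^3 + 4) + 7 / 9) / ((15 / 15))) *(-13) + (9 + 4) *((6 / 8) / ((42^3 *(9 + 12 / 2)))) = -2603609749 / 40007520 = -65.08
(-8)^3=-512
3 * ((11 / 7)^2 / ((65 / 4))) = 1452 / 3185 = 0.46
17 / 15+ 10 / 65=251 / 195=1.29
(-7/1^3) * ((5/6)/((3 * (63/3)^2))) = -5/1134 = -0.00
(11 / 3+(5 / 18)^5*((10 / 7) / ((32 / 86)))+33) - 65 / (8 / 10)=-4716949565 / 105815808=-44.58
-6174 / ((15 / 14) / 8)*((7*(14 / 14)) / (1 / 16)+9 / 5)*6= -31476533.76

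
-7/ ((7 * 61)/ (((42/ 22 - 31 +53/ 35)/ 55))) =0.01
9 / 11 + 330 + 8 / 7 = 331.96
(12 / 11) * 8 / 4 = 24 / 11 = 2.18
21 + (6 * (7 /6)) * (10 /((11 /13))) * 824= 750071 /11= 68188.27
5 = 5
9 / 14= 0.64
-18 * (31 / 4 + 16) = -855 / 2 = -427.50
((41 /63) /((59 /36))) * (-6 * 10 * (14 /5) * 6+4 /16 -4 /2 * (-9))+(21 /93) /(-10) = -393.05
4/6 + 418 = 1256/3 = 418.67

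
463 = 463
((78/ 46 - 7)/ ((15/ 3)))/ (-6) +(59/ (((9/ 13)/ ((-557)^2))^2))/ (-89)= -133132617726.55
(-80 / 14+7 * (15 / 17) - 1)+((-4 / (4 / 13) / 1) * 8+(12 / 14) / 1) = -12338 / 119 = -103.68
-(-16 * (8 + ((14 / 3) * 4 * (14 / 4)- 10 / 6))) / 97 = 3440 / 291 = 11.82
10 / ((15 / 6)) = 4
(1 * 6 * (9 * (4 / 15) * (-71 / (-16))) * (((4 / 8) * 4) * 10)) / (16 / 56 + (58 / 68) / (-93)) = 28287252 / 6121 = 4621.34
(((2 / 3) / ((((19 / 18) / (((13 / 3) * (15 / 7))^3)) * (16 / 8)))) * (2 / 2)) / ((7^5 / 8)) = 13182000 / 109531219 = 0.12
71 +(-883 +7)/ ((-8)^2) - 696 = -638.69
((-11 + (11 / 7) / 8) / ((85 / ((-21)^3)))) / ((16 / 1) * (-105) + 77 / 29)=-663201 / 945064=-0.70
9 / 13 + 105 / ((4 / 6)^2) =12321 / 52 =236.94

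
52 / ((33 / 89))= 4628 / 33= 140.24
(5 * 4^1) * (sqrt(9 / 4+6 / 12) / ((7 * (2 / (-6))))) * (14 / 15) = -4 * sqrt(11) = -13.27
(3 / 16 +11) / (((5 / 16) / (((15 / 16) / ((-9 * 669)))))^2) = 179 / 64448784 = 0.00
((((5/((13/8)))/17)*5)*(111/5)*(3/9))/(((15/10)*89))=2960/59007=0.05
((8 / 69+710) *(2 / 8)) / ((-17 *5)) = -24499 / 11730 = -2.09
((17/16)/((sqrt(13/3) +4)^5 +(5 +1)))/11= 8631495/5693491496- 2743137 * sqrt(39)/11386982992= 0.00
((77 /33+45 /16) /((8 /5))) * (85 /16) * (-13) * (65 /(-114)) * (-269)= -1255860125 /36864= -34067.39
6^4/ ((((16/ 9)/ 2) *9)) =162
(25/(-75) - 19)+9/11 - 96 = -3779/33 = -114.52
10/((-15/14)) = -28/3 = -9.33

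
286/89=3.21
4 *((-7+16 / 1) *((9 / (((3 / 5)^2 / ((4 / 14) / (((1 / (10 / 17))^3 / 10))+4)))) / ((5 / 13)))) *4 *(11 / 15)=1081519296 / 34391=31447.74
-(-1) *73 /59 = 73 /59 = 1.24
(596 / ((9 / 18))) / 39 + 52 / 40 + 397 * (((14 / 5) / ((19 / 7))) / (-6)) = -36.39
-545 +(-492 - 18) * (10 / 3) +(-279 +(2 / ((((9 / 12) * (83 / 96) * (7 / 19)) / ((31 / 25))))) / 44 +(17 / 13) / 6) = -31449567337 / 12462450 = -2523.55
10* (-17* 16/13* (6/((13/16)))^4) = -231022264320/371293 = -622210.13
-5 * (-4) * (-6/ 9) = -40/ 3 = -13.33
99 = 99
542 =542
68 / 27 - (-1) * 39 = 1121 / 27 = 41.52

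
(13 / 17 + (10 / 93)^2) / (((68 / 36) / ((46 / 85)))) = 5250302 / 23606965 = 0.22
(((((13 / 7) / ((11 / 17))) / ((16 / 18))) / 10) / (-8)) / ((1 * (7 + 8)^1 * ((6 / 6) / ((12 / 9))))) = -221 / 61600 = -0.00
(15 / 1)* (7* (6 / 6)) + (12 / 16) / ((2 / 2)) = 423 / 4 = 105.75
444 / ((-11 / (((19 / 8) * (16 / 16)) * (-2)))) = 2109 / 11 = 191.73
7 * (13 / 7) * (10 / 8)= 65 / 4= 16.25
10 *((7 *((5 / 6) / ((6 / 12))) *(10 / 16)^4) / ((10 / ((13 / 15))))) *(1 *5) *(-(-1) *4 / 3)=284375 / 27648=10.29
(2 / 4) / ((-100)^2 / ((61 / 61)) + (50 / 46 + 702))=0.00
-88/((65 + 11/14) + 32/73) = -89936/67681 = -1.33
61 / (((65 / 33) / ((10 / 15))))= 1342 / 65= 20.65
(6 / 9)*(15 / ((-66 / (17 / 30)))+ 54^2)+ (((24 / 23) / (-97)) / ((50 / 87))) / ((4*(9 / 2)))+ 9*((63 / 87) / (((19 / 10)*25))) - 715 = 7478698540261 / 6084940950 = 1229.05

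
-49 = -49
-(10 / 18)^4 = -625 / 6561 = -0.10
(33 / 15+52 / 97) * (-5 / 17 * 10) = -13270 / 1649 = -8.05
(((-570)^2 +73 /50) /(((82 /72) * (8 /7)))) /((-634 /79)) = -31104.00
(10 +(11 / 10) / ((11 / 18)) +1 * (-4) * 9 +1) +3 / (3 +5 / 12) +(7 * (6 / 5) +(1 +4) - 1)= -2034 / 205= -9.92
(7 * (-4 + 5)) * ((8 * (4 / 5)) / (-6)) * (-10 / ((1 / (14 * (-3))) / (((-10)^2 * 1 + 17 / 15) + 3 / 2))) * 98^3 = -4543954503424 / 15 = -302930300228.27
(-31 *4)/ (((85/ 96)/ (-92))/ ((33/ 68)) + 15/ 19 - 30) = 171667584/ 40466975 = 4.24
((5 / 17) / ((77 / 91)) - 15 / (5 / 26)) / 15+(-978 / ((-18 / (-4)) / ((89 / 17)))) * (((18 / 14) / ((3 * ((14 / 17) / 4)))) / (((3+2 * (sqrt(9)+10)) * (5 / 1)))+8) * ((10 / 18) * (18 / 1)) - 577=-365785842886 / 3985905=-91769.83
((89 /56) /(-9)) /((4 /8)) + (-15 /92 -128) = -186220 /1449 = -128.52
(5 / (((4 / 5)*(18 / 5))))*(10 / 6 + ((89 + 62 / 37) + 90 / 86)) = 55718125 / 343656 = 162.13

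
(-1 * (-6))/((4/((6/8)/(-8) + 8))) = 759/64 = 11.86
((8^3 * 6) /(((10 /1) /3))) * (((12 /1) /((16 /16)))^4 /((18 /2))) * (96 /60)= 84934656 /25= 3397386.24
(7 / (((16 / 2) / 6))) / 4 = 21 / 16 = 1.31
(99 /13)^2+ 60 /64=58.93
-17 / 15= -1.13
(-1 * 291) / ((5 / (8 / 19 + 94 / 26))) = -290127 / 1235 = -234.92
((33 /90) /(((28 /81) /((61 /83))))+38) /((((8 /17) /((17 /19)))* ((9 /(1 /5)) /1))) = 260457493 /158961600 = 1.64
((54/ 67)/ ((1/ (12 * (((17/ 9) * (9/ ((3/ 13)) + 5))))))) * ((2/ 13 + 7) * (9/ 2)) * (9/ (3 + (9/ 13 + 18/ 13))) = 3073464/ 67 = 45872.60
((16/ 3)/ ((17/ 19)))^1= 5.96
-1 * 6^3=-216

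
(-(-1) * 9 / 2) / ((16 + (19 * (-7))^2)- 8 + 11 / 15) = 135 / 530932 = 0.00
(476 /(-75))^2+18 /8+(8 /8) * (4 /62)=29709799 /697500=42.59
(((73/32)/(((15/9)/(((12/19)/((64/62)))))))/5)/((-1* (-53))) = 20367/6444800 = 0.00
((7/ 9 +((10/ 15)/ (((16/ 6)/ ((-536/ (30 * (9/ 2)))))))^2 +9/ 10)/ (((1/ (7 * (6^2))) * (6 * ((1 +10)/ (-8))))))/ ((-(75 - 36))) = 5435752/ 2606175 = 2.09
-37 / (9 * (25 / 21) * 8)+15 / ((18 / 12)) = 5741 / 600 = 9.57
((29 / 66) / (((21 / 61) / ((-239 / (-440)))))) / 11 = 0.06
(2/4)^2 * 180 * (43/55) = 387/11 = 35.18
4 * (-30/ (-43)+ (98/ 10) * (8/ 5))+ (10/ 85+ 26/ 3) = 4073224/ 54825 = 74.30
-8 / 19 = -0.42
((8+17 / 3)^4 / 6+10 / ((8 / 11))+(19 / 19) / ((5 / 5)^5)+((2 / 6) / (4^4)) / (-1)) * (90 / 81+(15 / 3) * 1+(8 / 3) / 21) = 36362.30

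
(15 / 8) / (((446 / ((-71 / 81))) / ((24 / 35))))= -71 / 28098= -0.00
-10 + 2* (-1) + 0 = -12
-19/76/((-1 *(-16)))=-1/64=-0.02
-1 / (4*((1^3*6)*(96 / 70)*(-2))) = 35 / 2304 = 0.02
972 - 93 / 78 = 25241 / 26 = 970.81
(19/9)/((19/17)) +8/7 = 191/63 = 3.03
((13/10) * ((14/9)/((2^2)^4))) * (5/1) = 0.04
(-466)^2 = 217156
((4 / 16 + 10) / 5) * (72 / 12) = 123 / 10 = 12.30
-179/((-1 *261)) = 179/261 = 0.69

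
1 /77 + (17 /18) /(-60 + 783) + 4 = 4022635 /1002078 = 4.01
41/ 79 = 0.52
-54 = -54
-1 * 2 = -2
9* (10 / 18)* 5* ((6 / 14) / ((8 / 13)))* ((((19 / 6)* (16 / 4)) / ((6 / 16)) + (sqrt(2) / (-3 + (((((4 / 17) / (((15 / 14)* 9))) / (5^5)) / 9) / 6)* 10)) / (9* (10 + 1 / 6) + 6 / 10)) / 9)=12350 / 189-6992578125* sqrt(2) / 998720406124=65.33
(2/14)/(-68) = -1/476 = -0.00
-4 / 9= -0.44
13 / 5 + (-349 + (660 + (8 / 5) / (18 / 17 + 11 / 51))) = 102328 / 325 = 314.86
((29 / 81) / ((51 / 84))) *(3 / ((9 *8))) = 203 / 8262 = 0.02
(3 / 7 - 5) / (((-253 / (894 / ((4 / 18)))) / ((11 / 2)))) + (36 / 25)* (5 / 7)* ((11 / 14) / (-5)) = 11259846 / 28175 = 399.64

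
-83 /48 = -1.73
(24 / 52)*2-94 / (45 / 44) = -90.99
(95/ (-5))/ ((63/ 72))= -152/ 7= -21.71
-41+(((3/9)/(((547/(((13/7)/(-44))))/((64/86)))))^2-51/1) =-2715959884195676/29521303089201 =-92.00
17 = 17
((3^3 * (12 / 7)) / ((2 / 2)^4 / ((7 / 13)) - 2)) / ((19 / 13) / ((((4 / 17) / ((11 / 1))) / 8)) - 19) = -4212 / 6859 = -0.61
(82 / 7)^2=6724 / 49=137.22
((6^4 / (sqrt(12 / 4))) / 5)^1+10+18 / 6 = 13+432* sqrt(3) / 5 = 162.65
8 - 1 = 7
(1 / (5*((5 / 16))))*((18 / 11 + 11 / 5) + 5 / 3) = 14528 / 4125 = 3.52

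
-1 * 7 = -7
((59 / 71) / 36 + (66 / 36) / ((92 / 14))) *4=17758 / 14697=1.21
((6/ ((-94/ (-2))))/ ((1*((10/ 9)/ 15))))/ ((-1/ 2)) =-162/ 47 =-3.45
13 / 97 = 0.13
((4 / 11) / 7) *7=4 / 11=0.36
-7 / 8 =-0.88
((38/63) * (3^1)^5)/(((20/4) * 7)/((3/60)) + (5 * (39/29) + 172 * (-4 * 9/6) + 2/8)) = -0.45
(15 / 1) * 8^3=7680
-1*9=-9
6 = 6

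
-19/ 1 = -19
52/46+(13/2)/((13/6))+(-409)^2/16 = 3848983/368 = 10459.19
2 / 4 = 1 / 2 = 0.50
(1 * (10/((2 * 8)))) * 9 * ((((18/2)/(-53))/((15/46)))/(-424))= 621/89888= 0.01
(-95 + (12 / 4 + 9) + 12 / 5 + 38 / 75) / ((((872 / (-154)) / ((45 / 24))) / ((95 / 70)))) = 1255463 / 34880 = 35.99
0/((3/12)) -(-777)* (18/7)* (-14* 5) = -139860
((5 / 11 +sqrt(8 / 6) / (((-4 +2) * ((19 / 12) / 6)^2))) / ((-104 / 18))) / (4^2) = -45 / 9152 +243 * sqrt(3) / 4693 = 0.08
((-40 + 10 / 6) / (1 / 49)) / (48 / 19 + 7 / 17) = -1820105 / 2847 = -639.31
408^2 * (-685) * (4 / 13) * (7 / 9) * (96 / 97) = -27007386.90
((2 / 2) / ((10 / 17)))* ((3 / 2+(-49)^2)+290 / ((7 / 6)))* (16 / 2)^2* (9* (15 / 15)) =18171504 / 7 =2595929.14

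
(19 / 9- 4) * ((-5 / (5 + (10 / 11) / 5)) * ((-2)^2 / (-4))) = -935 / 513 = -1.82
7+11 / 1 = 18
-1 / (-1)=1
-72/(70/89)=-3204/35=-91.54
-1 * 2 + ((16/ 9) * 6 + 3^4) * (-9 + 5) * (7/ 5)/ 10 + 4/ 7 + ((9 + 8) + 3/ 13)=-9700/ 273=-35.53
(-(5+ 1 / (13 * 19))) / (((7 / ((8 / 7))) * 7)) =-0.12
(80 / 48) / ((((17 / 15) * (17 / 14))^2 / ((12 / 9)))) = 98000 / 83521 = 1.17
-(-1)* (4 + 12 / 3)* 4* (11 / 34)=176 / 17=10.35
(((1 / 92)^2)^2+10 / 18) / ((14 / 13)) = 665222051 / 1289507328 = 0.52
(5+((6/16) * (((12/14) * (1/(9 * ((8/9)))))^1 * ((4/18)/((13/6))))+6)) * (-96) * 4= -4225.58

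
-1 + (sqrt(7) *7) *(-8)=-56 *sqrt(7) -1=-149.16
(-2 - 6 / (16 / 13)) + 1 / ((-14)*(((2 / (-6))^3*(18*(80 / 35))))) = -6.83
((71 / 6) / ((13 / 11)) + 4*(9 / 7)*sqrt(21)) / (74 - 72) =781 / 156 + 18*sqrt(21) / 7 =16.79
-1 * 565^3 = -180362125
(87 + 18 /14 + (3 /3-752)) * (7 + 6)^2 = -783991 /7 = -111998.71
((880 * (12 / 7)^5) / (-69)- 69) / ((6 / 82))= -1362066863 / 386561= -3523.55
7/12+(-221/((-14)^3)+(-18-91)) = -891823/8232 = -108.34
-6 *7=-42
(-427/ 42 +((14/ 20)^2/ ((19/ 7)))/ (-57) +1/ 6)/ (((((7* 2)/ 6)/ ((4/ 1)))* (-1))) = 1083343/ 63175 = 17.15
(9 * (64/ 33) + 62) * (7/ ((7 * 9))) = 874/ 99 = 8.83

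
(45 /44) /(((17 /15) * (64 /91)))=61425 /47872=1.28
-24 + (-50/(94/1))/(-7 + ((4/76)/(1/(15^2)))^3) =-12794637811/533102764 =-24.00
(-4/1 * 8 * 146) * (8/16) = -2336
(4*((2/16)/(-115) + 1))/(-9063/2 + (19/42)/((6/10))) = -57897/65650510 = -0.00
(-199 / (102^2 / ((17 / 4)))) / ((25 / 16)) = -199 / 3825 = -0.05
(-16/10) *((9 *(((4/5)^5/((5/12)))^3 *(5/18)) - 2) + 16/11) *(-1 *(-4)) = -180070578449472/41961669921875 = -4.29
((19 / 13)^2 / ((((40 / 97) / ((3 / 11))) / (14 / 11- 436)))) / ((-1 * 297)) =27908549 / 13496340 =2.07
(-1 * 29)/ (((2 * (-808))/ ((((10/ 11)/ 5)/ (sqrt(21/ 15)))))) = 29 * sqrt(35)/ 62216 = 0.00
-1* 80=-80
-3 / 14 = -0.21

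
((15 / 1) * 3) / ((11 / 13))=585 / 11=53.18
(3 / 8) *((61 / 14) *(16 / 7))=183 / 49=3.73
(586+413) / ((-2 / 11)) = -10989 / 2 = -5494.50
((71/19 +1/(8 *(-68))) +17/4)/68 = 82533/702848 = 0.12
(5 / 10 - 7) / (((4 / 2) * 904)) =-13 / 3616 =-0.00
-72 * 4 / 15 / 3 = -32 / 5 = -6.40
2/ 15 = 0.13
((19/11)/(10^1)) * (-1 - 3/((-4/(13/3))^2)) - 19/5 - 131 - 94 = -1212187/5280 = -229.58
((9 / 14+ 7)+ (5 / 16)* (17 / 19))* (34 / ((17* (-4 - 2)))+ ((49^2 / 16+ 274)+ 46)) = 54302839 / 14592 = 3721.41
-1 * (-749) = 749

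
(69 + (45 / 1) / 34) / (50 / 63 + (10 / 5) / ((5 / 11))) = 753165 / 55624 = 13.54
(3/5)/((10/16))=24/25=0.96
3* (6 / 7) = 18 / 7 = 2.57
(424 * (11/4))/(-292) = -583/146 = -3.99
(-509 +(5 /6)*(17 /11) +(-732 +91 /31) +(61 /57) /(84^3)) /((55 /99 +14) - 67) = 14248146275359 /604180329984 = 23.58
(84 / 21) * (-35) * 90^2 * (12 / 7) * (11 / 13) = -21384000 / 13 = -1644923.08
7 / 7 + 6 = 7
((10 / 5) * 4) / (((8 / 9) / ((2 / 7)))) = 18 / 7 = 2.57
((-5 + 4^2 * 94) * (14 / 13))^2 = 440412196 / 169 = 2605989.33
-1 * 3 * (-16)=48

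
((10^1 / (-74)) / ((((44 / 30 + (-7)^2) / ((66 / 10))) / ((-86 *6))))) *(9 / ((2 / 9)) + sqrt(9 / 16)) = 376.17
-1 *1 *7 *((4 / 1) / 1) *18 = -504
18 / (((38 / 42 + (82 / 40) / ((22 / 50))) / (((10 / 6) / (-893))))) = -0.01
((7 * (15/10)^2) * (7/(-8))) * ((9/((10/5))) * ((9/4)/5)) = -35721/1280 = -27.91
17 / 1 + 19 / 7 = 19.71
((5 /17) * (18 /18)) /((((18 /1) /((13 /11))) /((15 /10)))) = 65 /2244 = 0.03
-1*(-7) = 7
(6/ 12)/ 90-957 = -172259/ 180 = -956.99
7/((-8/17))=-14.88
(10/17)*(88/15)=176/51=3.45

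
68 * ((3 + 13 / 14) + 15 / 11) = 27710 / 77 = 359.87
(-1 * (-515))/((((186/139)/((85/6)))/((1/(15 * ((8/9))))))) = 1216945/2976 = 408.92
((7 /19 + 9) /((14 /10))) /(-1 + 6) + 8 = 1242 /133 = 9.34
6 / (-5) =-6 / 5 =-1.20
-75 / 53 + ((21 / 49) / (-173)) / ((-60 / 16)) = -1.41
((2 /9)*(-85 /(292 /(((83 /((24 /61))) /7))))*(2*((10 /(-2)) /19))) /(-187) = -126575 /23068584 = -0.01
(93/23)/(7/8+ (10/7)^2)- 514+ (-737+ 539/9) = -31276664/26289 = -1189.72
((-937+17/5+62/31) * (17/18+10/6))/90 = -109463/4050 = -27.03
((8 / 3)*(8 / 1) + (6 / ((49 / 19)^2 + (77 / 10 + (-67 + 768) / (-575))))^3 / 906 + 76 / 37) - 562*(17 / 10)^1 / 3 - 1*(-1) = -3993245261437555278342016918 / 13578810111379327100255535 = -294.08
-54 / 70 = -27 / 35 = -0.77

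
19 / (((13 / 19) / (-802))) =-289522 / 13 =-22270.92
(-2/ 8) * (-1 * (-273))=-273/ 4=-68.25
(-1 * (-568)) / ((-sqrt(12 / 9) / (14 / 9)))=-3976 * sqrt(3) / 9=-765.18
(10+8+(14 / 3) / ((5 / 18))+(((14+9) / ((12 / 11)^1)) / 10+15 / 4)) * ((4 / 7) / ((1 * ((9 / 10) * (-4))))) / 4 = -697 / 432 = -1.61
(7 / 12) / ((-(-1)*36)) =7 / 432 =0.02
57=57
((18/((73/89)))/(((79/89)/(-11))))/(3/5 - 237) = 1306965/1136099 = 1.15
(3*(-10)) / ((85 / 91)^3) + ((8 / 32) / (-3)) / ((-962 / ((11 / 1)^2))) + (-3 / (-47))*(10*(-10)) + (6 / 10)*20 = -2078159120993 / 66640914600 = -31.18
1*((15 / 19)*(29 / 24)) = 145 / 152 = 0.95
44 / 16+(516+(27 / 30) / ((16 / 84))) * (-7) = -145693 / 40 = -3642.32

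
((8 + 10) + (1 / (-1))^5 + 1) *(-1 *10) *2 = -360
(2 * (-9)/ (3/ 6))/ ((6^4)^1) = -1/ 36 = -0.03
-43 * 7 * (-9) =2709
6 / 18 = 1 / 3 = 0.33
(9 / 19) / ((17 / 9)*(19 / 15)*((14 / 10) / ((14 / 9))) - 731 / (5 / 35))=-1350 / 14577313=-0.00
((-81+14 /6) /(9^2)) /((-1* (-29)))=-236 /7047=-0.03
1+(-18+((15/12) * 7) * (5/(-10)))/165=1141/1320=0.86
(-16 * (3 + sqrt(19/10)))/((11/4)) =-192/11- 32 * sqrt(190)/55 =-25.47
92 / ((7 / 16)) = 1472 / 7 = 210.29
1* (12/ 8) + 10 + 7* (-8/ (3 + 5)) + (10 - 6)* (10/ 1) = 89/ 2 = 44.50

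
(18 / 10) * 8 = 72 / 5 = 14.40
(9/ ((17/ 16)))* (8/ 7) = 1152/ 119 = 9.68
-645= -645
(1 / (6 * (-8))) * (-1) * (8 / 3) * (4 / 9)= 0.02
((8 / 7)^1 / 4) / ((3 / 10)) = 0.95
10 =10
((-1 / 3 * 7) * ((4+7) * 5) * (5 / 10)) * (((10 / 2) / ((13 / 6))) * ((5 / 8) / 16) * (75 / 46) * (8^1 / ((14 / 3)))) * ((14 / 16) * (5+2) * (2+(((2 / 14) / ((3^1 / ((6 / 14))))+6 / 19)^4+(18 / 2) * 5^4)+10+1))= -1310418440157283565625 / 2347165933245952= -558298.17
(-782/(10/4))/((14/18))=-14076/35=-402.17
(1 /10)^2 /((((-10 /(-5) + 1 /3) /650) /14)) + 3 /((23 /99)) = 1194 /23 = 51.91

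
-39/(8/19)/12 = -7.72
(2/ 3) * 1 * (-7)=-14/ 3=-4.67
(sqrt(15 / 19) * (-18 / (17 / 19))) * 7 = -126 * sqrt(285) / 17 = -125.12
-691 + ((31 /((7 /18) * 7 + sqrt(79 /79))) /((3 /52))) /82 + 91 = -1643364 /2747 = -598.24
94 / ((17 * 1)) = 94 / 17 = 5.53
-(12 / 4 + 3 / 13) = -42 / 13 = -3.23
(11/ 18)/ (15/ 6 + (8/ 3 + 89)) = 0.01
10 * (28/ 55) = 56/ 11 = 5.09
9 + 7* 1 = 16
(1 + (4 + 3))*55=440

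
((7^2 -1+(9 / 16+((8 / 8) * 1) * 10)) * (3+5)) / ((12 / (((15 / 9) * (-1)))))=-4685 / 72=-65.07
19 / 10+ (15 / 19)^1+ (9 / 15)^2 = 2897 / 950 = 3.05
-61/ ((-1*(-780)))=-61/ 780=-0.08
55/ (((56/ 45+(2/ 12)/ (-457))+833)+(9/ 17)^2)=0.07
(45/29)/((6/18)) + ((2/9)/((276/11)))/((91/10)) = 7630580/1638819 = 4.66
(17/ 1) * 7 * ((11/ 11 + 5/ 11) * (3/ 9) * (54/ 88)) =4284/ 121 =35.40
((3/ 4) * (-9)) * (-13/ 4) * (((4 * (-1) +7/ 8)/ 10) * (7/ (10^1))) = -2457/ 512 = -4.80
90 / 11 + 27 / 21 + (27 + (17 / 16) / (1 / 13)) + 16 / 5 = 53.48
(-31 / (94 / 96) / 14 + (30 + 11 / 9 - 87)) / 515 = -171854 / 1524915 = -0.11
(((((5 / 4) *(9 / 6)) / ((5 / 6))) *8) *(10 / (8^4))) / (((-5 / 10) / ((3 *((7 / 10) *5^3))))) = -23625 / 1024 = -23.07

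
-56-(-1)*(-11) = -67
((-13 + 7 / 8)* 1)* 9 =-873 / 8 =-109.12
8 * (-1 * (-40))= 320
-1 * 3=-3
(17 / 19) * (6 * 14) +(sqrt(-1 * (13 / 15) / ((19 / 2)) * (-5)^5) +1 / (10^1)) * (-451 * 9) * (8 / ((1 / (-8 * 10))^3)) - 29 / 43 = 1358316809653 / 817 +138547200000 * sqrt(1482) / 19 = 282379269235.52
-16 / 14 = -8 / 7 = -1.14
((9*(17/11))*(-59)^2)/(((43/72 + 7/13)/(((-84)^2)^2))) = 24819238195734528/11693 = 2122572324958.05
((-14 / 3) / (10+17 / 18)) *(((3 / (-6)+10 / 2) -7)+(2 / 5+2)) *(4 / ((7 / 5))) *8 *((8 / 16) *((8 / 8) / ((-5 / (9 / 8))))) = -108 / 985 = -0.11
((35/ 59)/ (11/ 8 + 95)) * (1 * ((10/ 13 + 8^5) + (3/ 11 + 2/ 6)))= 3936257360/ 19514781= 201.71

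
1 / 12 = 0.08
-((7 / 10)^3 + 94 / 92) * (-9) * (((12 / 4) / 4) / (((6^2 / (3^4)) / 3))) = 22882581 / 368000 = 62.18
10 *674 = 6740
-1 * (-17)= 17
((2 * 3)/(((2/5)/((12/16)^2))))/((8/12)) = 12.66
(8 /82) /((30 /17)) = 34 /615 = 0.06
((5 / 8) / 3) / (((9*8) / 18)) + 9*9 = 7781 / 96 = 81.05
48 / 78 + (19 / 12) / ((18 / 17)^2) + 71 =73.03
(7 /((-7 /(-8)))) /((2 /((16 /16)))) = 4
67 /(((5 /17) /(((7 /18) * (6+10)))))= 63784 /45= 1417.42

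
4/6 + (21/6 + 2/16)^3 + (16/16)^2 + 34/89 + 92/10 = 40248019/683520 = 58.88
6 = 6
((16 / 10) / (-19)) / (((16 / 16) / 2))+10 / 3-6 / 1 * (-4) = 7742 / 285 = 27.16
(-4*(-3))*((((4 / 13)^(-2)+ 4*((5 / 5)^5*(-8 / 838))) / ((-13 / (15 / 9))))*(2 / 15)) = -70555 / 32682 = -2.16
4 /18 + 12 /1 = 110 /9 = 12.22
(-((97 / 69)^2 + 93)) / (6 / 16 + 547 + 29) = -3617456 / 21952971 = -0.16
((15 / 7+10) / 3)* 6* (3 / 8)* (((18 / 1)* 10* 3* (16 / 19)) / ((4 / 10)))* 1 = 1377000 / 133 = 10353.38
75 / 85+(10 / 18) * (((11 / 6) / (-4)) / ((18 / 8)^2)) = 30935 / 37179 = 0.83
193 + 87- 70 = 210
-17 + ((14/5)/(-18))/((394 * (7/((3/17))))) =-1707991/100470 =-17.00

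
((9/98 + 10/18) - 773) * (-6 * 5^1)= 3406075/147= 23170.58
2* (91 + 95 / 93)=17116 / 93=184.04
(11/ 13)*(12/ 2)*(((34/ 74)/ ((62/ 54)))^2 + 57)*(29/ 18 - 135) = -662039201978/ 17102917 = -38709.14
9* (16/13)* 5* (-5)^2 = 1384.62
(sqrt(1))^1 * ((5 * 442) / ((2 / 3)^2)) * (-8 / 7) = -5682.86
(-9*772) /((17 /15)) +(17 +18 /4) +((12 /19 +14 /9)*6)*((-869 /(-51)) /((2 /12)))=-9239365 /1938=-4767.47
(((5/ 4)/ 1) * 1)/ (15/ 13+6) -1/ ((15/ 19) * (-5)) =1327/ 3100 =0.43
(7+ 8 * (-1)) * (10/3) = -10/3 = -3.33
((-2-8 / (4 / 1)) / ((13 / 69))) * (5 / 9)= -460 / 39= -11.79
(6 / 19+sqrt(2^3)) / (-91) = -2* sqrt(2) / 91 - 6 / 1729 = -0.03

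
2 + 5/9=23/9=2.56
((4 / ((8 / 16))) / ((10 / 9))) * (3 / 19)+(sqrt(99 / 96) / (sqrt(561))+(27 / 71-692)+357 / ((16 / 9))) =-52845227 / 107920+sqrt(34) / 136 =-489.63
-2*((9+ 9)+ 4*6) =-84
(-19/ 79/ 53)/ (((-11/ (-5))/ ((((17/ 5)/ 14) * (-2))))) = 323/ 322399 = 0.00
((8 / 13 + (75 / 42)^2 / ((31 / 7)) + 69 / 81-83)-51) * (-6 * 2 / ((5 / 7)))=40159117 / 18135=2214.45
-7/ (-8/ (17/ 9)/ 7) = 833/ 72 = 11.57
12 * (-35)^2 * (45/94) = 330750/47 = 7037.23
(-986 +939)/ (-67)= 47/ 67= 0.70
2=2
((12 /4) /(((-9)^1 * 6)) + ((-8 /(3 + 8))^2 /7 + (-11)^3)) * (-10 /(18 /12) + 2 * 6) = -162336968 /22869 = -7098.56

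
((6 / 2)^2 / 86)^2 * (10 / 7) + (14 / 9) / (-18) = -148397 / 2096766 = -0.07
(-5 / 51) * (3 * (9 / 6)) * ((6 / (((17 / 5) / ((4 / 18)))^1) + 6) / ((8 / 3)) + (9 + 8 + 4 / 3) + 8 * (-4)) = 11495 / 2312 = 4.97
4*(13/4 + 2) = 21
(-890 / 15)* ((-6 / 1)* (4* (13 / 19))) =18512 / 19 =974.32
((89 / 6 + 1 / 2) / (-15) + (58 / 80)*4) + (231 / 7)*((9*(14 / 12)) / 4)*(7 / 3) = 73441 / 360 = 204.00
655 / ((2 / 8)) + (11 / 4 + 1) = 10495 / 4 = 2623.75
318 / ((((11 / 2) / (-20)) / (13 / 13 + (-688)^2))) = -6020948400 / 11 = -547358945.45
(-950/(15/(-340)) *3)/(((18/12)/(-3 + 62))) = 7622800/3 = 2540933.33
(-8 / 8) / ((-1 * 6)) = 1 / 6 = 0.17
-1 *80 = -80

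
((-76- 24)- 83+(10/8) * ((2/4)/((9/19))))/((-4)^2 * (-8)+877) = -13081/53928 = -0.24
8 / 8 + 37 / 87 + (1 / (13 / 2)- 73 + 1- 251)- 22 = -388409 / 1131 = -343.42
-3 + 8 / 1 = 5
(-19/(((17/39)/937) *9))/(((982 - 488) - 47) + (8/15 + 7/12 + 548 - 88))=-4628780/926279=-5.00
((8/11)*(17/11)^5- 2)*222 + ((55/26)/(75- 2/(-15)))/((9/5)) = 152527516583263/155730841266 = 979.43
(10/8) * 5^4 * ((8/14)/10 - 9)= -195625/28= -6986.61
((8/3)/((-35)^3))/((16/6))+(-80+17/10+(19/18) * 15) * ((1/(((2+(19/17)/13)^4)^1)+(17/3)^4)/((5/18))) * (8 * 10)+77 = -969937001245135127671382/52284336219887625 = -18551196.62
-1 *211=-211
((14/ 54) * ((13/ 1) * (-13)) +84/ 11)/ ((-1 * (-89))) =-10745/ 26433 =-0.41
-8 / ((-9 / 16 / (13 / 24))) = 208 / 27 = 7.70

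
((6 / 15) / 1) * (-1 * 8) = -16 / 5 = -3.20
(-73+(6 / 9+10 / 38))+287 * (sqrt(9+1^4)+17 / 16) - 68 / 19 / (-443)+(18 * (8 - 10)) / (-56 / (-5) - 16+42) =2904526579 / 12524496+287 * sqrt(10) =1139.48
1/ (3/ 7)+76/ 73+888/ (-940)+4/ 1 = 6.43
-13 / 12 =-1.08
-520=-520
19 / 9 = 2.11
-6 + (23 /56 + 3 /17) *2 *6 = 249 /238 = 1.05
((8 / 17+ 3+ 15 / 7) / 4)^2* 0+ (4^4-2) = 254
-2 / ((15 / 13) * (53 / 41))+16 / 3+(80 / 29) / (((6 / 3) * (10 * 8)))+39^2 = 23439399 / 15370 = 1525.01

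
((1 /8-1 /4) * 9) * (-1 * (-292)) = -657 /2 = -328.50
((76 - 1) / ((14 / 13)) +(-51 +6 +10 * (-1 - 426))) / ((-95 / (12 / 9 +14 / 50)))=1438327 / 19950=72.10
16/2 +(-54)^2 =2924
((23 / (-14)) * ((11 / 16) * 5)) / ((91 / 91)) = -1265 / 224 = -5.65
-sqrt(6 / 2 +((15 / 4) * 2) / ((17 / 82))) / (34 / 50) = -75 * sqrt(1258) / 289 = -9.20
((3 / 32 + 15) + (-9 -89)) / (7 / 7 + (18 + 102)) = -2653 / 3872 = -0.69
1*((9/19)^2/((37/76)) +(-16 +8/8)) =-10221/703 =-14.54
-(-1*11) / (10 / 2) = 11 / 5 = 2.20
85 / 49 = 1.73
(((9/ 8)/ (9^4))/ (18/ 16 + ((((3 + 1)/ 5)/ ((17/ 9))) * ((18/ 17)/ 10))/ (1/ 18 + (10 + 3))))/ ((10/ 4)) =679150/ 11173770099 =0.00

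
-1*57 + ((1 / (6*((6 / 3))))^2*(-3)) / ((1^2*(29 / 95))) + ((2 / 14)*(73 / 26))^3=-59795237711 / 1048970832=-57.00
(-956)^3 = -873722816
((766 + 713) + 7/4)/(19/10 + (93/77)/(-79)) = 180148045/229294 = 785.66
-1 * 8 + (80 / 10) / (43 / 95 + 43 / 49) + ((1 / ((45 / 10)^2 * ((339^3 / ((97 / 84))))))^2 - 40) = -15856508964495784918013539 / 377663720913306998405046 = -41.99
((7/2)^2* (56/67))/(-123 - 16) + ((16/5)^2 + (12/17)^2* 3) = 784637042/67286425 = 11.66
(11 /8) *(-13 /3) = -143 /24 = -5.96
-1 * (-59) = 59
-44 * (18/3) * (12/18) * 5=-880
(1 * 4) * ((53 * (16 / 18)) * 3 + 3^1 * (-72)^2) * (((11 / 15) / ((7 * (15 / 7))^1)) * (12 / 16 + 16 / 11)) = 913352 / 135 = 6765.57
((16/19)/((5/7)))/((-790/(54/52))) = -756/487825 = -0.00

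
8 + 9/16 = 8.56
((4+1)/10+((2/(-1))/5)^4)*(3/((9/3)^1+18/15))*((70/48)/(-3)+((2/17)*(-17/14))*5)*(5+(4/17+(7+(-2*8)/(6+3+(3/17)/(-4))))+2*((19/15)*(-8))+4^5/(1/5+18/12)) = -5644392996/21137375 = -267.03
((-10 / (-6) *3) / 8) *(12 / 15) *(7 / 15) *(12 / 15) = 14 / 75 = 0.19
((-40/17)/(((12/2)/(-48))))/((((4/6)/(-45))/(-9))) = 194400/17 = 11435.29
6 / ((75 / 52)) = 104 / 25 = 4.16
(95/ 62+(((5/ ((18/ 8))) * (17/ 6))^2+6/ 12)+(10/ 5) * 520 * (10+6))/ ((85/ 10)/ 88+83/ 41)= 2720353973392/ 345877695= 7865.07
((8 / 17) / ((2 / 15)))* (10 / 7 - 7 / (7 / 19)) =-7380 / 119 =-62.02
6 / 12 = 1 / 2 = 0.50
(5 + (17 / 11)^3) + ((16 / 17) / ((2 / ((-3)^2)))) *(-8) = -570000 / 22627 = -25.19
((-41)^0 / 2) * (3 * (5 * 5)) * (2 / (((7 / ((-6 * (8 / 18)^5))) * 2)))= -0.56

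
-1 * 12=-12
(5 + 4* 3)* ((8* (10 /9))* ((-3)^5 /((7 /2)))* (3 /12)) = -2622.86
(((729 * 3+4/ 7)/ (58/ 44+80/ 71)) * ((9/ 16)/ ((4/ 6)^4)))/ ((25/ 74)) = 107527441923/ 14257600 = 7541.76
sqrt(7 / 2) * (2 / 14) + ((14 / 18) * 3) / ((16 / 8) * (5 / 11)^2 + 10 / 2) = sqrt(14) / 14 + 847 / 1965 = 0.70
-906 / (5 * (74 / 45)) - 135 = -9072 / 37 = -245.19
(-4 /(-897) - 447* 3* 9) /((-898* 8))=10825889 /6444048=1.68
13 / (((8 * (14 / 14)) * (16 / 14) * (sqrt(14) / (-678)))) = -4407 * sqrt(14) / 64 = -257.65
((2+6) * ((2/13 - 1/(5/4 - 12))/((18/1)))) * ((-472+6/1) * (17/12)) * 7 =-2550884/5031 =-507.03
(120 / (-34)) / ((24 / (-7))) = 35 / 34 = 1.03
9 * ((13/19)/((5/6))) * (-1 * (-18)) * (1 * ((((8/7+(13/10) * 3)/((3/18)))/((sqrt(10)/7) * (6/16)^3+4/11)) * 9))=4861930311254016/48601716425 - 100724979244032 * sqrt(10)/48601716425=93482.50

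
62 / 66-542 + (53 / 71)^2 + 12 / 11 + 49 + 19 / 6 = -162109601 / 332706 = -487.25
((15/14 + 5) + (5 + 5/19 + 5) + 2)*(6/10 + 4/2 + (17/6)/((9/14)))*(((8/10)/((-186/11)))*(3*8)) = -406000496/2783025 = -145.88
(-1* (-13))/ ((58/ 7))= 91/ 58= 1.57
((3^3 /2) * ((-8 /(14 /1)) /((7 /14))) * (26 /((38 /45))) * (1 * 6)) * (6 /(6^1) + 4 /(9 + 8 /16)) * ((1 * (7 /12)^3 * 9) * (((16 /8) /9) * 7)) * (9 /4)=-146277495 /5776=-25325.05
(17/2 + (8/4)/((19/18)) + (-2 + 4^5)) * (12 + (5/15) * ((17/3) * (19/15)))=2823179/190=14858.84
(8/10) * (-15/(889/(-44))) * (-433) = -228624/889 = -257.17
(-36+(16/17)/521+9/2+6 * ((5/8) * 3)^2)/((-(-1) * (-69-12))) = 2948869/22957344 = 0.13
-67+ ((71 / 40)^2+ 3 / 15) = -101839 / 1600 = -63.65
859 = 859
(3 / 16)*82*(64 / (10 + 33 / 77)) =6888 / 73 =94.36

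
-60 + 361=301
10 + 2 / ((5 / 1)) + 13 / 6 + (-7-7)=-1.43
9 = 9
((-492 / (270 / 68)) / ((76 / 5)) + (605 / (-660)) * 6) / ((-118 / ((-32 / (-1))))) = 37352 / 10089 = 3.70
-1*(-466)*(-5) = -2330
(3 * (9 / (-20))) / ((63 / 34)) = -51 / 70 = -0.73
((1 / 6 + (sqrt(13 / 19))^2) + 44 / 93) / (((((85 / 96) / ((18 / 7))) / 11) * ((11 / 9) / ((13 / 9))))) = 17518176 / 350455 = 49.99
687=687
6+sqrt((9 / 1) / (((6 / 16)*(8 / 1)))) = sqrt(3)+6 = 7.73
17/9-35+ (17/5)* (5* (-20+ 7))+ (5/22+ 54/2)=-44923/198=-226.88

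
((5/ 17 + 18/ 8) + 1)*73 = 17593/ 68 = 258.72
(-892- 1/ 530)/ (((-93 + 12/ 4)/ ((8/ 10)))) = 7.93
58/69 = 0.84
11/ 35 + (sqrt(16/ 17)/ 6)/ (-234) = 11/ 35 -sqrt(17)/ 5967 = 0.31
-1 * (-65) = 65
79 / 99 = 0.80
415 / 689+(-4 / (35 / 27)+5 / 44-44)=-49201093 / 1061060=-46.37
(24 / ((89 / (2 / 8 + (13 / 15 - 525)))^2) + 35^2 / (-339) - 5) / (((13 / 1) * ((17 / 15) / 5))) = 110491318257 / 395622266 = 279.28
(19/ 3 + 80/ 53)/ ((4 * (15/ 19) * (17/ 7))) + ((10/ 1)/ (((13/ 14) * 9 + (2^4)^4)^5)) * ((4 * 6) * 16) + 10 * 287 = 302935822625057474105364480415336648351/ 105514954461102265771991215932540180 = 2871.02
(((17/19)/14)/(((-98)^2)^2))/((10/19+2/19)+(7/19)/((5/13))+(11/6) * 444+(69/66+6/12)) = 935/1102661988446144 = 0.00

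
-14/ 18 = -7/ 9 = -0.78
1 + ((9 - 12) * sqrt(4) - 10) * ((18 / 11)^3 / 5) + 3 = -66692 / 6655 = -10.02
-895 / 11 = -81.36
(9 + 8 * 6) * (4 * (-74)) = -16872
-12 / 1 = -12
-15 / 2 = -7.50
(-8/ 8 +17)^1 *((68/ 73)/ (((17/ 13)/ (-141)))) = -117312/ 73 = -1607.01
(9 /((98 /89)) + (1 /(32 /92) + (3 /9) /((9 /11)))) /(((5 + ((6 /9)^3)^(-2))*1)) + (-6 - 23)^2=1168132499 /1387827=841.70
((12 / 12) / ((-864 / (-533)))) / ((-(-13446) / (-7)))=-3731 / 11617344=-0.00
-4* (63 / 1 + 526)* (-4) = 9424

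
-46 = -46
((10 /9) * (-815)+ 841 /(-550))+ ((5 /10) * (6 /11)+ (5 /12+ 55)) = -851.40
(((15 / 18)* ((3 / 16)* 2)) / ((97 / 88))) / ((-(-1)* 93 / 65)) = 3575 / 18042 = 0.20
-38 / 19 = -2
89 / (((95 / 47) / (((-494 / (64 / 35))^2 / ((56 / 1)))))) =470106455 / 8192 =57386.04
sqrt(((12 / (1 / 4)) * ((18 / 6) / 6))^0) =1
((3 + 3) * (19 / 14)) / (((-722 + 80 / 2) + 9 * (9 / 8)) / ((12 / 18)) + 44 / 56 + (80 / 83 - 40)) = -75696 / 9724201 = -0.01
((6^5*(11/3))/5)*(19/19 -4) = -85536/5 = -17107.20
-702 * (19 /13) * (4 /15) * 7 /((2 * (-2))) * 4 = 9576 /5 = 1915.20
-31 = -31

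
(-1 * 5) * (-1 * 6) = 30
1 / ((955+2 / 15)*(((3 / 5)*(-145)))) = -5 / 415483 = -0.00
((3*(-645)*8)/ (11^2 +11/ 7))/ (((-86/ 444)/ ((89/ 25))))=1659672/ 715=2321.22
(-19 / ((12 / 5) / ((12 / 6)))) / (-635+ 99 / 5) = 475 / 18456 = 0.03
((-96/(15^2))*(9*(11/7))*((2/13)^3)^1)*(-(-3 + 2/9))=-2816/46137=-0.06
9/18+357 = 715/2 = 357.50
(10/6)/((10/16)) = 8/3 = 2.67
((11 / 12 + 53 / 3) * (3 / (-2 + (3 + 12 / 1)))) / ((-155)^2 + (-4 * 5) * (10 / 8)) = 223 / 1248000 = 0.00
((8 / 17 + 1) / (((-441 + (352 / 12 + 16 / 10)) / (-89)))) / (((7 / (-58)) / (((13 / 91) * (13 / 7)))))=-25164750 / 35866481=-0.70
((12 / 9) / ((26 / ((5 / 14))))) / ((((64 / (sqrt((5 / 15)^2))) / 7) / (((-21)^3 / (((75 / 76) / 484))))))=-3032.91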